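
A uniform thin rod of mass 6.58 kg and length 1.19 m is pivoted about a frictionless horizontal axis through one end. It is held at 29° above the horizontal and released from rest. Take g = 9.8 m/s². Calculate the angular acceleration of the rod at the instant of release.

About the pivot, I = (1/3)ML² = (1/3)(6.58)(1.19)² = 3.106 kg·m².
The weight acts at the center, a distance L/2 = 0.5950 m from the pivot; τ = Mg(L/2) cos 29° = 33.56 N·m.
α = τ/I = 33.56/3.106 = 10.80 rad/s².
(Equivalently α = (3g/(2L)) cos 29° = 10.80 rad/s².)

α ≈ 10.8 rad/s²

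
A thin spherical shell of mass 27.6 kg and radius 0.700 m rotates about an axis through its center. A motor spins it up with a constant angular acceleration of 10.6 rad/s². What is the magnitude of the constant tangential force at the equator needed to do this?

F ≈ 137 N

I = (2/3)MR² = (2/3)(27.6)(0.700)² = 9.016 kg·m².
The required torque is τ = Iα = (9.016)(10.60) = 95.57 N·m.
A tangential force at the equator gives τ = FR, so F = τ/R = 95.57/0.700 = 136.5 N.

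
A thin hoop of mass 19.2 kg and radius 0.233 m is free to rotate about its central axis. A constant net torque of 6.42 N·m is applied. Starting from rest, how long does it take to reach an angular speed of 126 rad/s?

t ≈ 20.5 s

I = MR² = (19.2)(0.233)² = 1.042 kg·m².
α = τ/I = 6.42/1.042 = 6.159 rad/s².
ω = αt ⇒ t = ω/α = 126/6.159 = 20.46 s.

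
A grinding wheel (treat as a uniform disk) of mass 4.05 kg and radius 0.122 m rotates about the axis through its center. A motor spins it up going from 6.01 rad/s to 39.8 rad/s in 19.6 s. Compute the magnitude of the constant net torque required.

I = ½MR² = (1/2)(4.05)(0.122)² = 0.03014 kg·m².
α = Δω/Δt = (39.8 − 6.01)/19.6 = 1.724 rad/s².
τ = Iα = (0.03014)(1.724) = 0.05196 N·m.

τ ≈ 0.0520 N·m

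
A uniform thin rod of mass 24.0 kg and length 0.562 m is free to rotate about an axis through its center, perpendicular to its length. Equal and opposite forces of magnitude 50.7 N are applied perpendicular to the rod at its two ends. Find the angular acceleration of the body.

α ≈ 45.1 rad/s²

I = (1/12)ML² = (1/12)(24.0)(0.562)² = 0.6317 kg·m².
The couple gives τ = F·(L/2) + F·(L/2) = F L = (50.7)(0.562) = 28.49 N·m.
Newton's second law for rotation, τ = Iα, gives α = τ/I = 28.49/0.6317 = 45.11 rad/s².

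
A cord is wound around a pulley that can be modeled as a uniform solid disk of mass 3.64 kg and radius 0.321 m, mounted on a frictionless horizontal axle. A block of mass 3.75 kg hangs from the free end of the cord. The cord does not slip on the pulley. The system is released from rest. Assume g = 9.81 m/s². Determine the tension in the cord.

T ≈ 12.0 N

I = ½MR² = (1/2)(3.64)(0.321)² = 0.1875 kg·m².
Block: mg − T = ma. Pulley: TR = Iα. No-slip: a = αR, so T = (I/R²)a = 1.820·a.
Then mg = (m + 1.820)a, so a = (3.75)(9.81)/(3.75 + 1.820) = 6.605 m/s².
T = 1.820·a = 12.02 N.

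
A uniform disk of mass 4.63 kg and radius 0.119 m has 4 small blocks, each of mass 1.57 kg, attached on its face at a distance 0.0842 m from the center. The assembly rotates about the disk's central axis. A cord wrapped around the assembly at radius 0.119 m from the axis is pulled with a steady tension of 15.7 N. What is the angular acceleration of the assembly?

α ≈ 24.2 rad/s²

I_disk = ½MR² = ½(4.63)(0.119)² = 0.03278 kg·m².
I_blocks = 4·m·r² = 4(1.57)(0.0842)² = 0.04452 kg·m².
Total I = 0.07731 kg·m².
τ = F r = (15.7)(0.119) = 1.868 N·m.
α = τ/I = 1.868/0.07731 = 24.17 rad/s².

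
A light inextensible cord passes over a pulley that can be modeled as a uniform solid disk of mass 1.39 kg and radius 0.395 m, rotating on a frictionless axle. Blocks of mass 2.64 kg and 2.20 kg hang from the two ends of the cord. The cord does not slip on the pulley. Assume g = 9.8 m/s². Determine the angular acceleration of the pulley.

I = ½MR² = (1/2)(1.39)(0.395)² = 0.1084 kg·m².
Heavier block: m₁g − T₁ = m₁a. Lighter block: T₂ − m₂g = m₂a.
Pulley: (T₁ − T₂)R = Iα = I(a/R), so T₁ − T₂ = (I/R²)a = (1/2)M_p a = 0.6950·a.
Adding the three: (m₁ − m₂)g = (m₁ + m₂ + 0.6950)a, so a = (2.64 − 2.20)(9.8)/(2.64 + 2.20 + 0.6950) = 0.7790 m/s².
α = a/R = 0.7790/0.395 = 1.972 rad/s².

α ≈ 1.97 rad/s²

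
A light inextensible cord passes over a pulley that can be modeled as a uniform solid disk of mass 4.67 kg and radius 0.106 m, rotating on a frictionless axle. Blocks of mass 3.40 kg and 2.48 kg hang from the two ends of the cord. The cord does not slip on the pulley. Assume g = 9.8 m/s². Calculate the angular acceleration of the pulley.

α ≈ 10.4 rad/s²

I = ½MR² = (1/2)(4.67)(0.106)² = 0.02624 kg·m².
Heavier block: m₁g − T₁ = m₁a. Lighter block: T₂ − m₂g = m₂a.
Pulley: (T₁ − T₂)R = Iα = I(a/R), so T₁ − T₂ = (I/R²)a = (1/2)M_p a = 2.335·a.
Adding the three: (m₁ − m₂)g = (m₁ + m₂ + 2.335)a, so a = (3.40 − 2.48)(9.8)/(3.40 + 2.48 + 2.335) = 1.098 m/s².
α = a/R = 1.098/0.106 = 10.35 rad/s².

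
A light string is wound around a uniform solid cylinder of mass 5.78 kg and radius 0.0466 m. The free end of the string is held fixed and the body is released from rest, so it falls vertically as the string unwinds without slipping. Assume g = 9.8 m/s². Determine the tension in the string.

Translation: Mg − T = Ma. Rotation about the center: TR = Iα with I = ½MR².
With a = αR: T = (I/R²)a = (1/2)M a, so Mg = (1 + 0.5000)Ma.
a = g/(1 + 0.5000) = 9.8/1.500 = 6.533 m/s².
T = 0.5000·M·a = (0.5000)(5.78)(6.533) = 18.88 N.

T ≈ 18.9 N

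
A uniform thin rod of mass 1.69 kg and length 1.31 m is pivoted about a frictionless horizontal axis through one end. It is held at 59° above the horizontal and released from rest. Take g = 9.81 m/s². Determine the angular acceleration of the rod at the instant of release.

α ≈ 5.79 rad/s²

About the pivot, I = (1/3)ML² = (1/3)(1.69)(1.31)² = 0.9667 kg·m².
The weight acts at the center, a distance L/2 = 0.6550 m from the pivot; τ = Mg(L/2) cos 59° = 5.593 N·m.
α = τ/I = 5.593/0.9667 = 5.785 rad/s².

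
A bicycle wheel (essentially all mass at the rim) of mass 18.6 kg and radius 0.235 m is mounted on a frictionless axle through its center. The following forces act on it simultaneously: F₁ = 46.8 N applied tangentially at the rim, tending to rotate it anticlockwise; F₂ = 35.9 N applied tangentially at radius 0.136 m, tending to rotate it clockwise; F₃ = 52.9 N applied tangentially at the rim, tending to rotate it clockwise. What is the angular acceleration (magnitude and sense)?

I = MR² = (18.6)(0.235)² = 1.027 kg·m².
Taking anticlockwise as positive: τ₁ = +(46.8)(0.235) = +11.00 N·m; τ₂ = −(35.9)(0.136) = −4.882 N·m; τ₃ = −(52.9)(0.235) = −12.43 N·m.
Net torque τ = -6.316 N·m.
α = τ/I = -6.316/1.027 = -6.149 rad/s².

α ≈ 6.15 rad/s², clockwise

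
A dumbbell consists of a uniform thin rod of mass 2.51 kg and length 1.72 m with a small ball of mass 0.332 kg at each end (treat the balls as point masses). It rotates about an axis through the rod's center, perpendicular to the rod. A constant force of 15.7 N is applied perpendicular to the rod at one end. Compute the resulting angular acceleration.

I_rod = (1/12)ML² = (1/12)(2.51)(1.72)² = 0.6188 kg·m².
I_balls = 2·m·(L/2)² = 2(0.332)(0.8600)² = 0.4911 kg·m².
Total I = 1.110 kg·m².
τ = F·(L/2) = (15.7)(0.860) = 13.50 N·m.
α = τ/I = 13.50/1.110 = 12.17 rad/s².

α ≈ 12.2 rad/s²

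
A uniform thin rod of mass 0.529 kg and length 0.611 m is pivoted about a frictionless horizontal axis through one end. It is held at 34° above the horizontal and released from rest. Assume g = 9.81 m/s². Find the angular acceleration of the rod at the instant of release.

α ≈ 20.0 rad/s²

About the pivot, I = (1/3)ML² = (1/3)(0.529)(0.611)² = 0.06583 kg·m².
The weight acts at the center, a distance L/2 = 0.3055 m from the pivot; τ = Mg(L/2) cos 34° = 1.314 N·m.
α = τ/I = 1.314/0.06583 = 19.97 rad/s².
(Equivalently α = (3g/(2L)) cos 34° = 19.97 rad/s².)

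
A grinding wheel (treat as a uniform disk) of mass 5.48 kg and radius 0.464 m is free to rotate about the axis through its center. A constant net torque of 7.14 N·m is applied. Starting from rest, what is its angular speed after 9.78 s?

ω ≈ 118 rad/s

I = ½MR² = (1/2)(5.48)(0.464)² = 0.5899 kg·m².
α = τ/I = 7.14/0.5899 = 12.10 rad/s².
ω = ω₀ + αt = 0 + (12.10)(9.78) = 118.4 rad/s.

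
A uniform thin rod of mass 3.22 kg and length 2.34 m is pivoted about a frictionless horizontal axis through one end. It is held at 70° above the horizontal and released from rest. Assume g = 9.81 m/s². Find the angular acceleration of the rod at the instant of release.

About the pivot, I = (1/3)ML² = (1/3)(3.22)(2.34)² = 5.877 kg·m².
The weight acts at the center, a distance L/2 = 1.170 m from the pivot; τ = Mg(L/2) cos 70° = 12.64 N·m.
α = τ/I = 12.64/5.877 = 2.151 rad/s².
(Equivalently α = (3g/(2L)) cos 70° = 2.151 rad/s².)

α ≈ 2.15 rad/s²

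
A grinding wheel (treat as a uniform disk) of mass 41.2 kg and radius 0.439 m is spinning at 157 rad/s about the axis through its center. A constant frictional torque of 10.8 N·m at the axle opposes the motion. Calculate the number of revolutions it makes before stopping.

I = ½MR² = (1/2)(41.2)(0.439)² = 3.970 kg·m².
The net torque has magnitude 10.8 N·m, opposing ω.
|α| = τ/I = 10.80/3.970 = 2.720 rad/s² (deceleration).
ω² = ω₀² − 2|α|θ with ω = 0 ⇒ θ = ω₀²/(2|α|) = 4530 rad = 721.0 rev.

≈ 721 revolutions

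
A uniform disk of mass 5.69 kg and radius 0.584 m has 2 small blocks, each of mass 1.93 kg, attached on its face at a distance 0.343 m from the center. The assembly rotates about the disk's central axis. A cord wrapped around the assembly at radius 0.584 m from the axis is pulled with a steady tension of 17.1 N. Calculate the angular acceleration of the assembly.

I_disk = ½MR² = ½(5.69)(0.584)² = 0.9703 kg·m².
I_blocks = 2·m·r² = 2(1.93)(0.343)² = 0.4541 kg·m².
Total I = 1.424 kg·m².
τ = F r = (17.1)(0.584) = 9.986 N·m.
α = τ/I = 9.986/1.424 = 7.011 rad/s².

α ≈ 7.01 rad/s²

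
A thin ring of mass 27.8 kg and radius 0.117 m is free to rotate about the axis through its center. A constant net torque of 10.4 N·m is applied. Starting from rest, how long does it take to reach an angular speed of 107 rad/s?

I = MR² = (27.8)(0.117)² = 0.3806 kg·m².
α = τ/I = 10.4/0.3806 = 27.33 rad/s².
ω = αt ⇒ t = ω/α = 107/27.33 = 3.915 s.

t ≈ 3.92 s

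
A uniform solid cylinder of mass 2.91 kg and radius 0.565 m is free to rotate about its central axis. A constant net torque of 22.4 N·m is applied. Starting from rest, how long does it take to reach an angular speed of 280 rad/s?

I = ½MR² = (1/2)(2.91)(0.565)² = 0.4645 kg·m².
α = τ/I = 22.4/0.4645 = 48.23 rad/s².
ω = αt ⇒ t = ω/α = 280/48.23 = 5.806 s.

t ≈ 5.81 s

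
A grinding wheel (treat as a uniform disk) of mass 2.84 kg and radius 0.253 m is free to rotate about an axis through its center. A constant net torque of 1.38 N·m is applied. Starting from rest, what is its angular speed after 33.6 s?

ω ≈ 510 rad/s

I = ½MR² = (1/2)(2.84)(0.253)² = 0.09089 kg·m².
α = τ/I = 1.38/0.09089 = 15.18 rad/s².
ω = ω₀ + αt = 0 + (15.18)(33.6) = 510.1 rad/s.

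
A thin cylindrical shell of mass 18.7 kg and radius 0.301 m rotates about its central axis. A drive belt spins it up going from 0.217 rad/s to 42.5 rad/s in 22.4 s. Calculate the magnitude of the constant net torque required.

I = MR² = (18.7)(0.301)² = 1.694 kg·m².
α = Δω/Δt = (42.5 − 0.217)/22.4 = 1.888 rad/s².
τ = Iα = (1.694)(1.888) = 3.198 N·m.

τ ≈ 3.20 N·m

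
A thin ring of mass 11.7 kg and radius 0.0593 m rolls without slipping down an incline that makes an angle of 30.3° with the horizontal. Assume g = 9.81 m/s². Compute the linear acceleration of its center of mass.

Translation along the incline: Mg sinθ − f = Ma.
Rotation about the center: fR = Iα with I = MR². No-slip gives a = αR, so f = (I/R²)a = M a.
Substituting: Mg sinθ = (1 + 1.000)Ma, so a = g sinθ/(1 + 1.000) = (9.81) sin 30.3° / 2.000 = 2.475 m/s².

a ≈ 2.47 m/s²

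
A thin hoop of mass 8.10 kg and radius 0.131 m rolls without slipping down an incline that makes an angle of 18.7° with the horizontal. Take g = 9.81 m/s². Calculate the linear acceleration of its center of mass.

Translation along the incline: Mg sinθ − f = Ma.
Rotation about the center: fR = Iα with I = MR². No-slip gives a = αR, so f = (I/R²)a = M a.
Substituting: Mg sinθ = (1 + 1.000)Ma, so a = g sinθ/(1 + 1.000) = (9.81) sin 18.7° / 2.000 = 1.573 m/s².

a ≈ 1.57 m/s²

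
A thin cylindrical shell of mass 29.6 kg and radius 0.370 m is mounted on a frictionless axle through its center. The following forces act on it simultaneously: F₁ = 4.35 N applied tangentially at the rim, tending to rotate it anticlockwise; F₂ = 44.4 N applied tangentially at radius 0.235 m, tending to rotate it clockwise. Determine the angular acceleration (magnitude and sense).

α ≈ 2.18 rad/s², clockwise

I = MR² = (29.6)(0.370)² = 4.052 kg·m².
Taking anticlockwise as positive: τ₁ = +(4.35)(0.370) = +1.609 N·m; τ₂ = −(44.4)(0.235) = −10.43 N·m.
Net torque τ = -8.824 N·m.
α = τ/I = -8.824/4.052 = -2.178 rad/s².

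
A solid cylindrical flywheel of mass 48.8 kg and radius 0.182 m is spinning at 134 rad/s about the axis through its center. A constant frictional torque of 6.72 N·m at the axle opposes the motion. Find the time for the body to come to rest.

I = ½MR² = (1/2)(48.8)(0.182)² = 0.8082 kg·m².
The net torque has magnitude 6.72 N·m, opposing ω.
|α| = τ/I = 6.720/0.8082 = 8.315 rad/s² (deceleration).
0 = ω₀ − |α|t ⇒ t = ω₀/|α| = 134/8.315 = 16.12 s.

t ≈ 16.1 s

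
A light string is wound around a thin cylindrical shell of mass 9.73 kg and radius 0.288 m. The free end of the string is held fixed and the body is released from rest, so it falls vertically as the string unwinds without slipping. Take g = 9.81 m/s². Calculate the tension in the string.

T ≈ 47.7 N

Translation: Mg − T = Ma. Rotation about the center: TR = Iα with I = MR².
With a = αR: T = (I/R²)a = M a, so Mg = (1 + 1.000)Ma.
a = g/(1 + 1.000) = 9.81/2.000 = 4.905 m/s².
T = 1.000·M·a = (1.000)(9.73)(4.905) = 47.73 N.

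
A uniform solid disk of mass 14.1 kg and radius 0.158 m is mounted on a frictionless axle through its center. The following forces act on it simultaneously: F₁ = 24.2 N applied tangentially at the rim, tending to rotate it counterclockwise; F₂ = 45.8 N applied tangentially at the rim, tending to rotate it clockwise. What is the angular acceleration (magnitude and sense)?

α ≈ 19.4 rad/s², clockwise

I = ½MR² = (1/2)(14.1)(0.158)² = 0.1760 kg·m².
Taking counterclockwise as positive: τ₁ = +(24.2)(0.158) = +3.824 N·m; τ₂ = −(45.8)(0.158) = −7.236 N·m.
Net torque τ = -3.413 N·m.
α = τ/I = -3.413/0.1760 = -19.39 rad/s².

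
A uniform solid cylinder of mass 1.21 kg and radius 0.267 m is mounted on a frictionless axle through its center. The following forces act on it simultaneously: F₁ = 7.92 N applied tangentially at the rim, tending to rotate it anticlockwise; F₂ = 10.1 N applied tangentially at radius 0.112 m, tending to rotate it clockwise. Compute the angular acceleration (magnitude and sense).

I = ½MR² = (1/2)(1.21)(0.267)² = 0.04313 kg·m².
Taking anticlockwise as positive: τ₁ = +(7.92)(0.267) = +2.115 N·m; τ₂ = −(10.1)(0.112) = −1.131 N·m.
Net torque τ = 0.9834 N·m.
α = τ/I = 0.9834/0.04313 = 22.80 rad/s².

α ≈ 22.8 rad/s², anticlockwise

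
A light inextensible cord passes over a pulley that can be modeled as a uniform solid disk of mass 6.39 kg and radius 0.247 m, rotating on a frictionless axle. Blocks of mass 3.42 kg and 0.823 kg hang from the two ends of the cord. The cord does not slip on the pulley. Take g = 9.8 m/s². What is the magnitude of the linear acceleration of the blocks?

I = ½MR² = (1/2)(6.39)(0.247)² = 0.1949 kg·m².
Heavier block: m₁g − T₁ = m₁a. Lighter block: T₂ − m₂g = m₂a.
Pulley: (T₁ − T₂)R = Iα = I(a/R), so T₁ − T₂ = (I/R²)a = (1/2)M_p a = 3.195·a.
Adding the three: (m₁ − m₂)g = (m₁ + m₂ + 3.195)a, so a = (3.42 − 0.823)(9.8)/(3.42 + 0.823 + 3.195) = 3.422 m/s².

a ≈ 3.42 m/s²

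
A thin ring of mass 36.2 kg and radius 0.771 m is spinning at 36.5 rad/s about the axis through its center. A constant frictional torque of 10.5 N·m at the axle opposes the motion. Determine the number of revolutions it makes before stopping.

≈ 217 revolutions

I = MR² = (36.2)(0.771)² = 21.52 kg·m².
The net torque has magnitude 10.5 N·m, opposing ω.
|α| = τ/I = 10.50/21.52 = 0.4879 rad/s² (deceleration).
ω² = ω₀² − 2|α|θ with ω = 0 ⇒ θ = ω₀²/(2|α|) = 1365 rad = 217.3 rev.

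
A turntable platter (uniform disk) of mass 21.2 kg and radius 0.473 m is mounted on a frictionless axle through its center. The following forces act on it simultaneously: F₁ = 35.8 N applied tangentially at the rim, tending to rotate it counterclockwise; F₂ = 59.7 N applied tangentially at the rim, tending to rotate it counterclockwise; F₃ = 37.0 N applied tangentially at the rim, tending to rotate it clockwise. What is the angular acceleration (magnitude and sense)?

α ≈ 11.7 rad/s², counterclockwise

I = ½MR² = (1/2)(21.2)(0.473)² = 2.372 kg·m².
Taking counterclockwise as positive: τ₁ = +(35.8)(0.473) = +16.93 N·m; τ₂ = +(59.7)(0.473) = +28.24 N·m; τ₃ = −(37.0)(0.473) = −17.50 N·m.
Net torque τ = 27.67 N·m.
α = τ/I = 27.67/2.372 = 11.67 rad/s².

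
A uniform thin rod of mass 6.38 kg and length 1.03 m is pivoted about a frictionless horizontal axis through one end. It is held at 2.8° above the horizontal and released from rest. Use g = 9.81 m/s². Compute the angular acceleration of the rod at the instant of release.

About the pivot, I = (1/3)ML² = (1/3)(6.38)(1.03)² = 2.256 kg·m².
The weight acts at the center, a distance L/2 = 0.5150 m from the pivot; τ = Mg(L/2) cos 2.8° = 32.19 N·m.
α = τ/I = 32.19/2.256 = 14.27 rad/s².

α ≈ 14.3 rad/s²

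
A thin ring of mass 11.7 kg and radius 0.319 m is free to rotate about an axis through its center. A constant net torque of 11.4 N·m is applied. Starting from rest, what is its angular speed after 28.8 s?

I = MR² = (11.7)(0.319)² = 1.191 kg·m².
α = τ/I = 11.4/1.191 = 9.575 rad/s².
ω = ω₀ + αt = 0 + (9.575)(28.8) = 275.8 rad/s.

ω ≈ 276 rad/s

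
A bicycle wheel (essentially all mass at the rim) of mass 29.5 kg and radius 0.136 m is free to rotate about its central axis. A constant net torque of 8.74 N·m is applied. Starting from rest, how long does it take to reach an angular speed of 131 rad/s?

t ≈ 8.18 s

I = MR² = (29.5)(0.136)² = 0.5456 kg·m².
α = τ/I = 8.74/0.5456 = 16.02 rad/s².
ω = αt ⇒ t = ω/α = 131/16.02 = 8.178 s.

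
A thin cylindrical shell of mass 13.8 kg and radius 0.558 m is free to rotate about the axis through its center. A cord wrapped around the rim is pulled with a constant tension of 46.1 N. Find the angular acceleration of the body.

I = MR² = (13.8)(0.558)² = 4.297 kg·m².
τ = F R = (46.1)(0.558) = 25.72 N·m.
From τ = Iα: α = 25.72/4.297 = 5.987 rad/s².

α ≈ 5.99 rad/s²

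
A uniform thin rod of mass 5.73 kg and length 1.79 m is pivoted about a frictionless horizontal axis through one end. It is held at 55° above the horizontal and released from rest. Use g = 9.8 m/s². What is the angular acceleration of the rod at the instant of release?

About the pivot, I = (1/3)ML² = (1/3)(5.73)(1.79)² = 6.120 kg·m².
The weight acts at the center, a distance L/2 = 0.8950 m from the pivot; τ = Mg(L/2) cos 55° = 28.83 N·m.
α = τ/I = 28.83/6.120 = 4.710 rad/s².
(Equivalently α = (3g/(2L)) cos 55° = 4.710 rad/s².)

α ≈ 4.71 rad/s²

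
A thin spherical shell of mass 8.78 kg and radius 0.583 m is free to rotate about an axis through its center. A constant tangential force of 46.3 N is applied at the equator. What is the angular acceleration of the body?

α ≈ 13.6 rad/s²

I = (2/3)MR² = (2/3)(8.78)(0.583)² = 1.989 kg·m².
τ = F R = (46.3)(0.583) = 26.99 N·m.
Newton's second law for rotation, τ = Iα, gives α = τ/I = 26.99/1.989 = 13.57 rad/s².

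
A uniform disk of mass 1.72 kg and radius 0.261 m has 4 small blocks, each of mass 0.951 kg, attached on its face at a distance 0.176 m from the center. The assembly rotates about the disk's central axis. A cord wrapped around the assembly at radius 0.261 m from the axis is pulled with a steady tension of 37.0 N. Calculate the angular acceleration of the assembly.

I_disk = ½MR² = ½(1.72)(0.261)² = 0.05858 kg·m².
I_blocks = 4·m·r² = 4(0.951)(0.176)² = 0.1178 kg·m².
Total I = 0.1764 kg·m².
τ = F r = (37.0)(0.261) = 9.657 N·m.
α = τ/I = 9.657/0.1764 = 54.74 rad/s².

α ≈ 54.7 rad/s²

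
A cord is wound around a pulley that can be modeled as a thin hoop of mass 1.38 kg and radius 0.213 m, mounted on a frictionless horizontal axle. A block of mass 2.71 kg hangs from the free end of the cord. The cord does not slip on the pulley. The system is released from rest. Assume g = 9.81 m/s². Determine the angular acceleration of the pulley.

α ≈ 30.5 rad/s²

I = MR² = (1.38)(0.213)² = 0.06261 kg·m².
Block: mg − T = ma. Pulley: TR = Iα. No-slip: a = αR, so T = (I/R²)a = 1.380·a.
Then mg = (m + 1.380)a, so a = (2.71)(9.81)/(2.71 + 1.380) = 6.500 m/s².
α = a/R = 6.500/0.213 = 30.52 rad/s².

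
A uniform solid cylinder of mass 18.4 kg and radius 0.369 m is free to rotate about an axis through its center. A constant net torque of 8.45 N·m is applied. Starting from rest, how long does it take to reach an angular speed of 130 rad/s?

I = ½MR² = (1/2)(18.4)(0.369)² = 1.253 kg·m².
α = τ/I = 8.45/1.253 = 6.746 rad/s².
ω = αt ⇒ t = ω/α = 130/6.746 = 19.27 s.

t ≈ 19.3 s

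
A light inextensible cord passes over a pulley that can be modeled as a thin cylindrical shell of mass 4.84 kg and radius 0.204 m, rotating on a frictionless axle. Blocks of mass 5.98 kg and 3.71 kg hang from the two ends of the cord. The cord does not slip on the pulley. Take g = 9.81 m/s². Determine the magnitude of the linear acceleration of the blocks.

I = MR² = (4.84)(0.204)² = 0.2014 kg·m².
Heavier block: m₁g − T₁ = m₁a. Lighter block: T₂ − m₂g = m₂a.
Pulley: (T₁ − T₂)R = Iα = I(a/R), so T₁ − T₂ = (I/R²)a = 1·M_p a = 4.840·a.
Adding the three: (m₁ − m₂)g = (m₁ + m₂ + 4.840)a, so a = (5.98 − 3.71)(9.81)/(5.98 + 3.71 + 4.840) = 1.533 m/s².

a ≈ 1.53 m/s²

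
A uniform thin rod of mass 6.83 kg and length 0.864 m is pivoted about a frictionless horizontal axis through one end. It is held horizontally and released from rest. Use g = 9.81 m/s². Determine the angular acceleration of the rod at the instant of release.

α ≈ 17.0 rad/s²

About the pivot, I = (1/3)ML² = (1/3)(6.83)(0.864)² = 1.700 kg·m².
The weight acts at the center, a distance L/2 = 0.4320 m from the pivot; τ = Mg(L/2) = 28.94 N·m.
α = τ/I = 28.94/1.700 = 17.03 rad/s².
(Equivalently α = (3g/(2L)) = 17.03 rad/s².)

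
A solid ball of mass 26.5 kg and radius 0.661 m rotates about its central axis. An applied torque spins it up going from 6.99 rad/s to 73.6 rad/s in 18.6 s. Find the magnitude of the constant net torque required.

τ ≈ 16.6 N·m

I = (2/5)MR² = (2/5)(26.5)(0.661)² = 4.631 kg·m².
α = Δω/Δt = (73.6 − 6.99)/18.6 = 3.581 rad/s².
τ = Iα = (4.631)(3.581) = 16.59 N·m.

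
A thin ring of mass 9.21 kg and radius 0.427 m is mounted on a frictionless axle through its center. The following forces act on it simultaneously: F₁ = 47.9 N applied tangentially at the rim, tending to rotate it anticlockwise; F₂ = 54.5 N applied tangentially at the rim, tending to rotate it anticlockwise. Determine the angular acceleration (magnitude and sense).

α ≈ 26.0 rad/s², anticlockwise

I = MR² = (9.21)(0.427)² = 1.679 kg·m².
Taking anticlockwise as positive: τ₁ = +(47.9)(0.427) = +20.45 N·m; τ₂ = +(54.5)(0.427) = +23.27 N·m.
Net torque τ = 43.72 N·m.
α = τ/I = 43.72/1.679 = 26.04 rad/s².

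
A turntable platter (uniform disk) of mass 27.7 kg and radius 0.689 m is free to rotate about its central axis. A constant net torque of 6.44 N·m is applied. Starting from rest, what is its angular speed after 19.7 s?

I = ½MR² = (1/2)(27.7)(0.689)² = 6.575 kg·m².
α = τ/I = 6.44/6.575 = 0.9795 rad/s².
ω = ω₀ + αt = 0 + (0.9795)(19.7) = 19.30 rad/s.

ω ≈ 19.3 rad/s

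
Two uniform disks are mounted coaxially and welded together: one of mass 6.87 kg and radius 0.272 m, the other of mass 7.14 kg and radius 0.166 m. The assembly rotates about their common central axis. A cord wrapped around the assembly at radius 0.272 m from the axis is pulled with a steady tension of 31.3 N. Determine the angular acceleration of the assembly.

α ≈ 24.2 rad/s²

I = ½M₁R₁² + ½M₂R₂² = ½(6.87)(0.272)² + ½(7.14)(0.166)² = 0.3525 kg·m².
τ = F r = (31.3)(0.272) = 8.514 N·m.
α = τ/I = 8.514/0.3525 = 24.15 rad/s².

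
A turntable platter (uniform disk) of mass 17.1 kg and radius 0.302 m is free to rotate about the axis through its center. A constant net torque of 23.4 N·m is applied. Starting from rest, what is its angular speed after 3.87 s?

I = ½MR² = (1/2)(17.1)(0.302)² = 0.7798 kg·m².
α = τ/I = 23.4/0.7798 = 30.01 rad/s².
ω = ω₀ + αt = 0 + (30.01)(3.87) = 116.1 rad/s.

ω ≈ 116 rad/s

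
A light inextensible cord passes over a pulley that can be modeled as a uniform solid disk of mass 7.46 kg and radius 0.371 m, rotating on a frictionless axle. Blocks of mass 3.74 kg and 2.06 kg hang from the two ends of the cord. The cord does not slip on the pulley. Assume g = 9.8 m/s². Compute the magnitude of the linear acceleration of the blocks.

I = ½MR² = (1/2)(7.46)(0.371)² = 0.5134 kg·m².
Heavier block: m₁g − T₁ = m₁a. Lighter block: T₂ − m₂g = m₂a.
Pulley: (T₁ − T₂)R = Iα = I(a/R), so T₁ − T₂ = (I/R²)a = (1/2)M_p a = 3.730·a.
Adding the three: (m₁ − m₂)g = (m₁ + m₂ + 3.730)a, so a = (3.74 − 2.06)(9.8)/(3.74 + 2.06 + 3.730) = 1.728 m/s².

a ≈ 1.73 m/s²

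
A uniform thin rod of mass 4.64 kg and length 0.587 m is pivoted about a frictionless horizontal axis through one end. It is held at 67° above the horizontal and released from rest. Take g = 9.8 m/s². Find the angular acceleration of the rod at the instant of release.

About the pivot, I = (1/3)ML² = (1/3)(4.64)(0.587)² = 0.5329 kg·m².
The weight acts at the center, a distance L/2 = 0.2935 m from the pivot; τ = Mg(L/2) cos 67° = 5.215 N·m.
α = τ/I = 5.215/0.5329 = 9.785 rad/s².

α ≈ 9.78 rad/s²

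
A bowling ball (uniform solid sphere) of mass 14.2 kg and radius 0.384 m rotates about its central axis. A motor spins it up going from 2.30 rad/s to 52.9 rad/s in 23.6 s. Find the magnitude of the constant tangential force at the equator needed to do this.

I = (2/5)MR² = (2/5)(14.2)(0.384)² = 0.8376 kg·m².
α = Δω/Δt = (52.9 − 2.30)/23.6 = 2.144 rad/s².
The required torque is τ = Iα = (0.8376)(2.144) = 1.796 N·m.
A tangential force at the equator gives τ = FR, so F = τ/R = 1.796/0.384 = 4.676 N.

F ≈ 4.68 N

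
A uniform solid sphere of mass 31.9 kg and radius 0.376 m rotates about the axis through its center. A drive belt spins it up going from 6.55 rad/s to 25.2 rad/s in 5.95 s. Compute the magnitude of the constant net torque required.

I = (2/5)MR² = (2/5)(31.9)(0.376)² = 1.804 kg·m².
α = Δω/Δt = (25.2 − 6.55)/5.95 = 3.134 rad/s².
τ = Iα = (1.804)(3.134) = 5.654 N·m.

τ ≈ 5.65 N·m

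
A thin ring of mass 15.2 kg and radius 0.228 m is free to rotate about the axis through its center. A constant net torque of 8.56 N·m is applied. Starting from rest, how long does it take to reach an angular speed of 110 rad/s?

t ≈ 10.2 s

I = MR² = (15.2)(0.228)² = 0.7902 kg·m².
α = τ/I = 8.56/0.7902 = 10.83 rad/s².
ω = αt ⇒ t = ω/α = 110/10.83 = 10.15 s.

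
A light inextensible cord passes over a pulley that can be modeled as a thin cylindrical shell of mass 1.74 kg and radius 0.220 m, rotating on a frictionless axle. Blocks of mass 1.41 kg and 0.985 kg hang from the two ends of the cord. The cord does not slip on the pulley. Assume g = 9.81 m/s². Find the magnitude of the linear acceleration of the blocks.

a ≈ 1.01 m/s²

I = MR² = (1.74)(0.220)² = 0.08422 kg·m².
Heavier block: m₁g − T₁ = m₁a. Lighter block: T₂ − m₂g = m₂a.
Pulley: (T₁ − T₂)R = Iα = I(a/R), so T₁ − T₂ = (I/R²)a = 1·M_p a = 1.740·a.
Adding the three: (m₁ − m₂)g = (m₁ + m₂ + 1.740)a, so a = (1.41 − 0.985)(9.81)/(1.41 + 0.985 + 1.740) = 1.008 m/s².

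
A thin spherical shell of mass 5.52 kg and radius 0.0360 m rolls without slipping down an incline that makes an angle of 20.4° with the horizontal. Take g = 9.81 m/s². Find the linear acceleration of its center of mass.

a ≈ 2.05 m/s²

Translation along the incline: Mg sinθ − f = Ma.
Rotation about the center: fR = Iα with I = (2/3)MR². No-slip gives a = αR, so f = (I/R²)a = (2/3)M a.
Substituting: Mg sinθ = (1 + 0.6667)Ma, so a = g sinθ/(1 + 0.6667) = (9.81) sin 20.4° / 1.667 = 2.052 m/s².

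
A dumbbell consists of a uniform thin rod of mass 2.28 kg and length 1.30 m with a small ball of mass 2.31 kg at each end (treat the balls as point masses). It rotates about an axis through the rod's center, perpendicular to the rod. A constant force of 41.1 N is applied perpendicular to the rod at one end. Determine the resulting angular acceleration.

α ≈ 11.8 rad/s²

I_rod = (1/12)ML² = (1/12)(2.28)(1.30)² = 0.3211 kg·m².
I_balls = 2·m·(L/2)² = 2(2.31)(0.6500)² = 1.952 kg·m².
Total I = 2.273 kg·m².
τ = F·(L/2) = (41.1)(0.650) = 26.72 N·m.
α = τ/I = 26.72/2.273 = 11.75 rad/s².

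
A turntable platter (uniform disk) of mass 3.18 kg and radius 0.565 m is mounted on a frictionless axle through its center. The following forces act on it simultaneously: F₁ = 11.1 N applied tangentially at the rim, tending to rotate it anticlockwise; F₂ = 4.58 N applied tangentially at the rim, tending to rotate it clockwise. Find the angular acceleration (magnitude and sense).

α ≈ 7.26 rad/s², anticlockwise

I = ½MR² = (1/2)(3.18)(0.565)² = 0.5076 kg·m².
Taking anticlockwise as positive: τ₁ = +(11.1)(0.565) = +6.271 N·m; τ₂ = −(4.58)(0.565) = −2.588 N·m.
Net torque τ = 3.684 N·m.
α = τ/I = 3.684/0.5076 = 7.258 rad/s².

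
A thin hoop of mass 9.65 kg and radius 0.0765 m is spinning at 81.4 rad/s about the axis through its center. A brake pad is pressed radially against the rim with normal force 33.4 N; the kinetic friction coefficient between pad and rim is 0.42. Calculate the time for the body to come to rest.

t ≈ 4.28 s

I = MR² = (9.65)(0.0765)² = 0.05647 kg·m².
Friction force f = μN = (0.42)(33.4) = 14.03 N at the rim; torque magnitude τ = fR = 1.073 N·m, opposing ω.
|α| = τ/I = 1.073/0.05647 = 19.00 rad/s² (deceleration).
0 = ω₀ − |α|t ⇒ t = ω₀/|α| = 81.4/19.00 = 4.284 s.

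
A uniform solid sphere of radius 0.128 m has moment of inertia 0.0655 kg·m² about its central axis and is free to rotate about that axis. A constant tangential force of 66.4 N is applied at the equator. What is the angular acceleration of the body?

τ = F R = (66.4)(0.128) = 8.499 N·m.
From τ = Iα: α = 8.499/0.06550 = 129.8 rad/s².

α ≈ 130 rad/s²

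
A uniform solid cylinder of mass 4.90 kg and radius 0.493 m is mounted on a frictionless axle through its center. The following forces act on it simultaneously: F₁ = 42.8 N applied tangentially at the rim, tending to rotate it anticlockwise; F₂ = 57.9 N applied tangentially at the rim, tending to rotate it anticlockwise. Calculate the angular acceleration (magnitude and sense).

α ≈ 83.4 rad/s², anticlockwise

I = ½MR² = (1/2)(4.90)(0.493)² = 0.5955 kg·m².
Taking anticlockwise as positive: τ₁ = +(42.8)(0.493) = +21.10 N·m; τ₂ = +(57.9)(0.493) = +28.54 N·m.
Net torque τ = 49.65 N·m.
α = τ/I = 49.65/0.5955 = 83.37 rad/s².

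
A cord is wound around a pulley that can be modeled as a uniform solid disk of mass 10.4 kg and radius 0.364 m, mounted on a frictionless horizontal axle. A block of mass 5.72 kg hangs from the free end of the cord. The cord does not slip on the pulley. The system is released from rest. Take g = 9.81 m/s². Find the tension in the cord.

I = ½MR² = (1/2)(10.4)(0.364)² = 0.6890 kg·m².
Block: mg − T = ma. Pulley: TR = Iα. No-slip: a = αR, so T = (I/R²)a = 5.200·a.
Then mg = (m + 5.200)a, so a = (5.72)(9.81)/(5.72 + 5.200) = 5.139 m/s².
T = 5.200·a = 26.72 N.

T ≈ 26.7 N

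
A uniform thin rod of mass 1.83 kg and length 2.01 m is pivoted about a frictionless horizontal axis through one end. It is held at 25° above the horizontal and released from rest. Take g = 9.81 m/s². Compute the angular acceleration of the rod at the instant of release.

About the pivot, I = (1/3)ML² = (1/3)(1.83)(2.01)² = 2.464 kg·m².
The weight acts at the center, a distance L/2 = 1.005 m from the pivot; τ = Mg(L/2) cos 25° = 16.35 N·m.
α = τ/I = 16.35/2.464 = 6.635 rad/s².
(Equivalently α = (3g/(2L)) cos 25° = 6.635 rad/s².)

α ≈ 6.63 rad/s²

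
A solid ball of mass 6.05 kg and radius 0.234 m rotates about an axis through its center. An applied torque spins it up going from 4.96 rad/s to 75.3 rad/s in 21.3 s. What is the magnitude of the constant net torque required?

τ ≈ 0.438 N·m

I = (2/5)MR² = (2/5)(6.05)(0.234)² = 0.1325 kg·m².
α = Δω/Δt = (75.3 − 4.96)/21.3 = 3.302 rad/s².
τ = Iα = (0.1325)(3.302) = 0.4376 N·m.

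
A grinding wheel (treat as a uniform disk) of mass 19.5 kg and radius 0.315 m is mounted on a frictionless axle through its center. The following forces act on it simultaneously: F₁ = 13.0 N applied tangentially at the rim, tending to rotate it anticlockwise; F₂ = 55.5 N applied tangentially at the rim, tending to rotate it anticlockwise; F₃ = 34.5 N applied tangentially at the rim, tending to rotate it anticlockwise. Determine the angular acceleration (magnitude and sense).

α ≈ 33.5 rad/s², anticlockwise

I = ½MR² = (1/2)(19.5)(0.315)² = 0.9674 kg·m².
Taking anticlockwise as positive: τ₁ = +(13.0)(0.315) = +4.095 N·m; τ₂ = +(55.5)(0.315) = +17.48 N·m; τ₃ = +(34.5)(0.315) = +10.87 N·m.
Net torque τ = 32.45 N·m.
α = τ/I = 32.45/0.9674 = 33.54 rad/s².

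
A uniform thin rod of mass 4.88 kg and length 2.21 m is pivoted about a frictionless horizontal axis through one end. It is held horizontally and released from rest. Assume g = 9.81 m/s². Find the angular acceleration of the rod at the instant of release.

α ≈ 6.66 rad/s²

About the pivot, I = (1/3)ML² = (1/3)(4.88)(2.21)² = 7.945 kg·m².
The weight acts at the center, a distance L/2 = 1.105 m from the pivot; τ = Mg(L/2) = 52.90 N·m.
α = τ/I = 52.90/7.945 = 6.658 rad/s².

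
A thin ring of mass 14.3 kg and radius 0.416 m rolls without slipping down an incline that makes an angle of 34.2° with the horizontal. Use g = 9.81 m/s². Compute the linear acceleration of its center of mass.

Translation along the incline: Mg sinθ − f = Ma.
Rotation about the center: fR = Iα with I = MR². No-slip gives a = αR, so f = (I/R²)a = M a.
Substituting: Mg sinθ = (1 + 1.000)Ma, so a = g sinθ/(1 + 1.000) = (9.81) sin 34.2° / 2.000 = 2.757 m/s².

a ≈ 2.76 m/s²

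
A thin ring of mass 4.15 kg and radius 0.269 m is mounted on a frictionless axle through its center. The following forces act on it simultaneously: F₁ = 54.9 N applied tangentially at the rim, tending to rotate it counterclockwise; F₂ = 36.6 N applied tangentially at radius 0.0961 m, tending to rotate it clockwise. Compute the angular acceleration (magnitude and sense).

I = MR² = (4.15)(0.269)² = 0.3003 kg·m².
Taking counterclockwise as positive: τ₁ = +(54.9)(0.269) = +14.77 N·m; τ₂ = −(36.6)(0.0961) = −3.517 N·m.
Net torque τ = 11.25 N·m.
α = τ/I = 11.25/0.3003 = 37.47 rad/s².

α ≈ 37.5 rad/s², counterclockwise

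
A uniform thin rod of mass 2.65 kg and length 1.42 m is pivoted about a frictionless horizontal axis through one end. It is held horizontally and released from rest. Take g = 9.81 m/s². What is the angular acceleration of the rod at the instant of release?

About the pivot, I = (1/3)ML² = (1/3)(2.65)(1.42)² = 1.781 kg·m².
The weight acts at the center, a distance L/2 = 0.7100 m from the pivot; τ = Mg(L/2) = 18.46 N·m.
α = τ/I = 18.46/1.781 = 10.36 rad/s².
(Equivalently α = (3g/(2L)) = 10.36 rad/s².)

α ≈ 10.4 rad/s²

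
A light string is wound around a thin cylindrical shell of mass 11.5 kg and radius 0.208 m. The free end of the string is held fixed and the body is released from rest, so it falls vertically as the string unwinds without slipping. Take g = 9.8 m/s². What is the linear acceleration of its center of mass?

a ≈ 4.90 m/s²

Translation: Mg − T = Ma. Rotation about the center: TR = Iα with I = MR².
With a = αR: T = (I/R²)a = M a, so Mg = (1 + 1.000)Ma.
a = g/(1 + 1.000) = 9.8/2.000 = 4.900 m/s².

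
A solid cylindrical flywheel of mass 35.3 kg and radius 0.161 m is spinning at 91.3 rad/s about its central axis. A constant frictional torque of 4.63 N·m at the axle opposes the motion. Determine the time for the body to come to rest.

t ≈ 9.02 s

I = ½MR² = (1/2)(35.3)(0.161)² = 0.4575 kg·m².
The net torque has magnitude 4.63 N·m, opposing ω.
|α| = τ/I = 4.630/0.4575 = 10.12 rad/s² (deceleration).
0 = ω₀ − |α|t ⇒ t = ω₀/|α| = 91.3/10.12 = 9.022 s.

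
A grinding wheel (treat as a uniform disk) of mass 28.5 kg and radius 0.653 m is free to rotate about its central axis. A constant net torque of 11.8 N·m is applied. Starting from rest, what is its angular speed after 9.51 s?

I = ½MR² = (1/2)(28.5)(0.653)² = 6.076 kg·m².
α = τ/I = 11.8/6.076 = 1.942 rad/s².
ω = ω₀ + αt = 0 + (1.942)(9.51) = 18.47 rad/s.

ω ≈ 18.5 rad/s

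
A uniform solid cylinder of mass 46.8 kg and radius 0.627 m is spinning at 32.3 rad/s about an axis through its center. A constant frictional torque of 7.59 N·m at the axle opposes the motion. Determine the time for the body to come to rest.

t ≈ 39.1 s

I = ½MR² = (1/2)(46.8)(0.627)² = 9.199 kg·m².
The net torque has magnitude 7.59 N·m, opposing ω.
|α| = τ/I = 7.590/9.199 = 0.8251 rad/s² (deceleration).
0 = ω₀ − |α|t ⇒ t = ω₀/|α| = 32.3/0.8251 = 39.15 s.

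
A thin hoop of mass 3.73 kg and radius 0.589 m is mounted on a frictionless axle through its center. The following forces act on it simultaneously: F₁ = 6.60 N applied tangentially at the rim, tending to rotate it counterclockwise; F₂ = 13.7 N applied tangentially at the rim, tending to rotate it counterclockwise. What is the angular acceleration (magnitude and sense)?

I = MR² = (3.73)(0.589)² = 1.294 kg·m².
Taking counterclockwise as positive: τ₁ = +(6.60)(0.589) = +3.887 N·m; τ₂ = +(13.7)(0.589) = +8.069 N·m.
Net torque τ = 11.96 N·m.
α = τ/I = 11.96/1.294 = 9.240 rad/s².

α ≈ 9.24 rad/s², counterclockwise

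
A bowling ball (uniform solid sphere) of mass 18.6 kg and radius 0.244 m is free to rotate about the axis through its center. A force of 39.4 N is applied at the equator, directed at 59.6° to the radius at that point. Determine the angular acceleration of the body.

α ≈ 18.7 rad/s²

I = (2/5)MR² = (2/5)(18.6)(0.244)² = 0.4429 kg·m².
Only the tangential component produces torque: τ = F R sinθ = (39.4)(0.244) sin 59.6° = 8.292 N·m.
From τ = Iα: α = 8.292/0.4429 = 18.72 rad/s².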